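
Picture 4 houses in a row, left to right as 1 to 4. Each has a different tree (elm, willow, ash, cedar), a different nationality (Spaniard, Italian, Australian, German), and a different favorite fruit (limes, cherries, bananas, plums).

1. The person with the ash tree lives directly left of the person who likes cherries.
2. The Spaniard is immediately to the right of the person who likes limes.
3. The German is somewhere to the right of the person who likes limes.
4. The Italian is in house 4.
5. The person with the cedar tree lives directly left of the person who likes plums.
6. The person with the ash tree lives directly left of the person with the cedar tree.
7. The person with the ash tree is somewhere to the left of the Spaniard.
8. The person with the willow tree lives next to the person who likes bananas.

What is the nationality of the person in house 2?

Spaniard

From clue 4, the Italian must be in house 4.
So house 1 gets Australian for nationality.
The person with the ash tree is narrowed to house 1 or 2; consider each.
Placing it in house 2 leads to a contradiction, so it's in house 1.
Clue 1: the person who likes cherries is in house 2.
From clue 6, the person with the cedar tree must be in house 2.
Clue 2: the Spaniard is in house 2.
Clue 5 places the person who likes plums in house 3.
So house 3 gets German for nationality.
That leaves limes as the favorite fruit for house 1.
So house 4 gets bananas for favorite fruit.
Clue 8 places the person with the willow tree in house 3.
The only tree still possible for house 4 is elm.
So: house 1 = ash/Australian/limes, house 2 = cedar/Spaniard/cherries, house 3 = willow/German/plums, house 4 = elm/Italian/bananas.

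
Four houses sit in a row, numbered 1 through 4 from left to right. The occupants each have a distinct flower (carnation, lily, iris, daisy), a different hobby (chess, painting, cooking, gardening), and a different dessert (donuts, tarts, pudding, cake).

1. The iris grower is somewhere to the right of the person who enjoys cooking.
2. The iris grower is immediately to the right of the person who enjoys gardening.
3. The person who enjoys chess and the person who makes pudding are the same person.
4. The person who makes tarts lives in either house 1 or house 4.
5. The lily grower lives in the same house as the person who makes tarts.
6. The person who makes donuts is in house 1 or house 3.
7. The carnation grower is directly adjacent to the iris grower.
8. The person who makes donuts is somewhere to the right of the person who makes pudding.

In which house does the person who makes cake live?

Clue 8: the person who makes donuts is in house 3.
House 4 hobby: only painting fits.
The lily grower is narrowed to house 1 or 4; consider each.
Placing it in house 4 leads to a contradiction, so it's in house 1.
Clue 5 places the person who makes tarts in house 1.
The only dessert still possible for house 2 is pudding.
That leaves cake as the dessert for house 4.
The person who enjoys chess is in house 2 (clue 3).
Clue 7 places the carnation grower in house 3.
The daisy grower is narrowed to house 2 or 4; consider each.
Placing it in house 4 leads to a contradiction, so it's in house 2.
House 4's flower must be iris (nothing else left).
From clue 2, the person who enjoys gardening must be in house 3.
House 1's hobby must be cooking (nothing else left).
So: house 1 = lily/cooking/tarts, house 2 = daisy/chess/pudding, house 3 = carnation/gardening/donuts, house 4 = iris/painting/cake.

4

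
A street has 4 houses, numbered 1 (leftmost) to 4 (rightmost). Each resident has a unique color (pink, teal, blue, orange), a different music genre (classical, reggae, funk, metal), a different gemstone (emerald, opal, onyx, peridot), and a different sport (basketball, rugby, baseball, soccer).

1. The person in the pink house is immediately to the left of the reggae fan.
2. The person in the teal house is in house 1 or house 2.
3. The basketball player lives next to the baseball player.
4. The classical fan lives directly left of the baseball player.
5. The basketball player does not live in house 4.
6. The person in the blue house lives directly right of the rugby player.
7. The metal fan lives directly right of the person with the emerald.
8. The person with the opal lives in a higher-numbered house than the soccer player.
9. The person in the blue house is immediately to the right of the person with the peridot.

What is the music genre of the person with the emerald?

classical

House 4's sport must be baseball (nothing else left).
From clue 3, the basketball player must be in house 3.
Clue 4 places the classical fan in house 3.
That leaves funk as the music genre for house 1.
The only color still possible for house 4 is orange.
The person in the blue house is narrowed to house 2 or 3; consider each.
Placing it in house 2 leads to a contradiction, so it's in house 3.
By clue 6, the rugby player is in house 2.
From clue 9, the person with the peridot must be in house 2.
So house 2 gets teal for color.
The only sport still possible for house 1 is soccer.
Clue 1: the reggae fan is in house 2.
The only color still possible for house 1 is pink.
That leaves metal as the music genre for house 4.
From clue 7, the person with the emerald must be in house 3.
House 1's gemstone must be onyx (nothing else left).
That leaves opal as the gemstone for house 4.
So: house 1 = pink/funk/onyx/soccer, house 2 = teal/reggae/peridot/rugby, house 3 = blue/classical/emerald/basketball, house 4 = orange/metal/opal/baseball.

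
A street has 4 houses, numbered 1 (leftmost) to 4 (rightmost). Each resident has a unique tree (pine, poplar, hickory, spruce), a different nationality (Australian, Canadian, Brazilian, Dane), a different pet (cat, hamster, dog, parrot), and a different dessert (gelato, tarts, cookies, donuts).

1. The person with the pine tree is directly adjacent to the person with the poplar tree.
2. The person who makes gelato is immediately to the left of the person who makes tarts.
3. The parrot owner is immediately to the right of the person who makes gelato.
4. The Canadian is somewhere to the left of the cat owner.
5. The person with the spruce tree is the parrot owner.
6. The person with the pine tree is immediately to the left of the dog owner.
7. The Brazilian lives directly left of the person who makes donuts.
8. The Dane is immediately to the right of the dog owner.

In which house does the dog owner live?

2

House 1 pet: only hamster fits.
The person with the pine tree is narrowed to house 1 or 2; consider each.
Placing it in house 2 leads to a contradiction, so it's in house 1.
By clue 1, the person with the poplar tree is in house 2.
By clue 6, the dog owner is in house 2.
Clue 8: the Dane is in house 3.
House 4 nationality: only Australian fits.
That leaves cookies as the dessert for house 1.
House 4's dessert must be tarts (nothing else left).
From clue 2, the person who makes gelato must be in house 3.
By clue 3, the parrot owner is in house 4.
Clue 5 places the person with the spruce tree in house 4.
The only tree still possible for house 3 is hickory.
House 3 pet: only cat fits.
House 2 dessert: only donuts fits.
From clue 7, the Brazilian must be in house 1.
The only nationality still possible for house 2 is Canadian.
So: house 1 = pine/Brazilian/hamster/cookies, house 2 = poplar/Canadian/dog/donuts, house 3 = hickory/Dane/cat/gelato, house 4 = spruce/Australian/parrot/tarts.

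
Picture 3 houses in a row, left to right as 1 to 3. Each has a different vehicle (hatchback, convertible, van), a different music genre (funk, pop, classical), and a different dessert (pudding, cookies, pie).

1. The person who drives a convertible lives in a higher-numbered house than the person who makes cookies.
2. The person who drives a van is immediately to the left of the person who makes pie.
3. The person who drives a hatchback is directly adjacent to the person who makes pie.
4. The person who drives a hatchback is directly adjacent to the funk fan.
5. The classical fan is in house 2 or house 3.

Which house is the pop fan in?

1

The person who drives a convertible is narrowed to house 2 or 3; consider each.
Placing it in house 3 leads to a contradiction, so it's in house 2.
Clue 1: the person who makes cookies is in house 1.
House 1 vehicle: only van fits.
House 3's vehicle must be hatchback (nothing else left).
The person who makes pie is in house 2 (clue 2).
By clue 4, the funk fan is in house 2.
So house 1 gets pop for music genre.
That leaves classical as the music genre for house 3.
That leaves pudding as the dessert for house 3.
So: house 1 = van/pop/cookies, house 2 = convertible/funk/pie, house 3 = hatchback/classical/pudding.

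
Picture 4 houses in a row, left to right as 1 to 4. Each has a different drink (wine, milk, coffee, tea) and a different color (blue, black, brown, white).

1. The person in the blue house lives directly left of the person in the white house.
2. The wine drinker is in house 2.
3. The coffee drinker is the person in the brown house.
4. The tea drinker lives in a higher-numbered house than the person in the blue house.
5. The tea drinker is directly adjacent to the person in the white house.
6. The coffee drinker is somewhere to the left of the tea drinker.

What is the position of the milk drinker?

Clue 2 places the wine drinker in house 2.
The coffee drinker is narrowed to house 1 or 3; consider each.
Placing it in house 3 leads to a contradiction, so it's in house 1.
Clue 3: the person in the brown house is in house 1.
The milk drinker is narrowed to house 3 or 4; consider each.
Placing it in house 4 leads to a contradiction, so it's in house 3.
So house 4 gets tea for drink.
Clue 5 places the person in the white house in house 3.
That leaves black as the color for house 4.
So house 2 gets blue for color.
So: house 1 = coffee/brown, house 2 = wine/blue, house 3 = milk/white, house 4 = tea/black.

3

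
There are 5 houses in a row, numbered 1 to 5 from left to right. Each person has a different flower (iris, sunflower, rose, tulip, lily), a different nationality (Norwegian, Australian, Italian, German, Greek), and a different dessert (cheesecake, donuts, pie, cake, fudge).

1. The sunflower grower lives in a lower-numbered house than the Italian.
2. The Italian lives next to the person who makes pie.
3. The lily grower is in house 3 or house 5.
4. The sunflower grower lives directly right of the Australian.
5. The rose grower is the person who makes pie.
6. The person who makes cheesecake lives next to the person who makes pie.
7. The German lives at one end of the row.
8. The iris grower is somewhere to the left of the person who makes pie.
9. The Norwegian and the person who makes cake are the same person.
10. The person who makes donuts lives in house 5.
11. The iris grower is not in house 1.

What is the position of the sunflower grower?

From clue 10, the person who makes donuts must be in house 5.
That leaves tulip as the flower for house 1.
So house 5 gets lily for flower.
The iris grower is narrowed to house 2 or 3; consider each.
Placing it in house 2 leads to a contradiction, so it's in house 3.
The person who makes pie is in house 4 (clue 8).
So house 2 gets sunflower for flower.
House 4's flower must be rose (nothing else left).
Clue 4: the Australian is in house 1.
From clue 6, the person who makes cheesecake must be in house 3.
The only nationality still possible for house 4 is Greek.
The only nationality still possible for house 5 is German.
The Norwegian is in house 2 (clue 9).
From clue 9, the person who makes cake must be in house 2.
The only nationality still possible for house 3 is Italian.
The only dessert still possible for house 1 is fudge.
So: house 1 = tulip/Australian/fudge, house 2 = sunflower/Norwegian/cake, house 3 = iris/Italian/cheesecake, house 4 = rose/Greek/pie, house 5 = lily/German/donuts.

2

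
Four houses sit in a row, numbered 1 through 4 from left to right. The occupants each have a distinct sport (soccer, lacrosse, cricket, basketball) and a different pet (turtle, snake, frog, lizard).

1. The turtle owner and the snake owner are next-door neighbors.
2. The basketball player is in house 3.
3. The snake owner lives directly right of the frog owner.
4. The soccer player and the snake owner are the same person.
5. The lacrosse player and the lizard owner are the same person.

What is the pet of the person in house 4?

The basketball player is in house 3 (clue 2).
The soccer player is narrowed to house 2 or 4; consider each.
Placing it in house 4 leads to a contradiction, so it's in house 2.
From clue 4, the snake owner must be in house 2.
That leaves lizard as the pet for house 4.
Clue 3 places the frog owner in house 1.
Clue 5 places the lacrosse player in house 4.
House 1 sport: only cricket fits.
House 3 pet: only turtle fits.
So: house 1 = cricket/frog, house 2 = soccer/snake, house 3 = basketball/turtle, house 4 = lacrosse/lizard.

lizard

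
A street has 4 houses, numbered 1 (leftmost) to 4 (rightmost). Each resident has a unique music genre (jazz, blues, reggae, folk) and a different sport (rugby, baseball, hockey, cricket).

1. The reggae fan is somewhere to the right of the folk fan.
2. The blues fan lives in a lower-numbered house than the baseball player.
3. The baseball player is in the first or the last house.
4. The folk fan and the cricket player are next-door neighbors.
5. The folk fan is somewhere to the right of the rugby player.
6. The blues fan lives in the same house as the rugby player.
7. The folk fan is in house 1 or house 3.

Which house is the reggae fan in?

4

By clue 3, the baseball player is in house 4.
Clue 7 places the folk fan in house 3.
Clue 1 places the reggae fan in house 4.
Clue 4: the cricket player is in house 2.
House 3's sport must be hockey (nothing else left).
Clue 6: the blues fan is in house 1.
That leaves jazz as the music genre for house 2.
House 1 sport: only rugby fits.
So: house 1 = blues/rugby, house 2 = jazz/cricket, house 3 = folk/hockey, house 4 = reggae/baseball.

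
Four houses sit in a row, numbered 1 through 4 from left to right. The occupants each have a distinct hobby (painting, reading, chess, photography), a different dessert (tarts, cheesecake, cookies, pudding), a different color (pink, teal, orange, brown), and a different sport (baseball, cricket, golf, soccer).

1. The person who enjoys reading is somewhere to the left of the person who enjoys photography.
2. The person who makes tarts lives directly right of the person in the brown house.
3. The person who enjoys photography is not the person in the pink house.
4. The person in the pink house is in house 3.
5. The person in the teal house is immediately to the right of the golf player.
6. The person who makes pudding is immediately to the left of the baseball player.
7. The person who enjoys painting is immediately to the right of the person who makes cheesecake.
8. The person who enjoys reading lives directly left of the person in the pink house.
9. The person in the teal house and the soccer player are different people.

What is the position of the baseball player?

By clue 4, the person in the pink house is in house 3.
Clue 8 places the person who enjoys reading in house 2.
House 1's hobby must be chess (nothing else left).
By clue 3, the person who enjoys photography is in house 4.
That leaves painting as the hobby for house 3.
House 4 dessert: only cookies fits.
Clue 7 places the person who makes cheesecake in house 2.
So house 1 gets pudding for dessert.
That leaves tarts as the dessert for house 3.
By clue 2, the person in the brown house is in house 2.
From clue 6, the baseball player must be in house 2.
So house 1 gets orange for color.
The only color still possible for house 4 is teal.
Clue 5: the golf player is in house 3.
So house 1 gets soccer for sport.
House 4 sport: only cricket fits.
So: house 1 = chess/pudding/orange/soccer, house 2 = reading/cheesecake/brown/baseball, house 3 = painting/tarts/pink/golf, house 4 = photography/cookies/teal/cricket.

2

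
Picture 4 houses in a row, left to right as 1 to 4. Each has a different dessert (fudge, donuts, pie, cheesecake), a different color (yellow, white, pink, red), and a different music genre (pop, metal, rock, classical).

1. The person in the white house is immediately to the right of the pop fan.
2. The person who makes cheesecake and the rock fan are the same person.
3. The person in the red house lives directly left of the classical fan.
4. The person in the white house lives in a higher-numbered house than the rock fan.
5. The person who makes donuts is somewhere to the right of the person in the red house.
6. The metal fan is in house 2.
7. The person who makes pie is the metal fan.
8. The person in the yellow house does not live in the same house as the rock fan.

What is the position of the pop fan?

3

Clue 6 places the metal fan in house 2.
From clue 7, the person who makes pie must be in house 2.
House 4's music genre must be classical (nothing else left).
Clue 3 places the person in the red house in house 3.
Clue 5 places the person who makes donuts in house 4.
The person who makes cheesecake is narrowed to house 1 or 3; consider each.
Placing it in house 3 leads to a contradiction, so it's in house 1.
Clue 2: the rock fan is in house 1.
House 3 dessert: only fudge fits.
So house 1 gets pink for color.
So house 3 gets pop for music genre.
By clue 1, the person in the white house is in house 4.
House 2 color: only yellow fits.
So: house 1 = cheesecake/pink/rock, house 2 = pie/yellow/metal, house 3 = fudge/red/pop, house 4 = donuts/white/classical.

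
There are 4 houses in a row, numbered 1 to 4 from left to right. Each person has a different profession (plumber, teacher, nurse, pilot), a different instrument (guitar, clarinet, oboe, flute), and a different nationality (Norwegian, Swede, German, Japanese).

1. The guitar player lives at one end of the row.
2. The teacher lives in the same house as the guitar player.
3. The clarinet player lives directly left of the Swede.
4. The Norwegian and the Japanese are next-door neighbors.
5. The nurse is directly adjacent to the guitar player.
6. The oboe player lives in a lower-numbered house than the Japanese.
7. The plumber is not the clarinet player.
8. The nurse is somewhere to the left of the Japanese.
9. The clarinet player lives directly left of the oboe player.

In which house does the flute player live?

That leaves German as the nationality for house 1.
The nurse is narrowed to house 2 or 3; consider each.
Placing it in house 2 leads to a contradiction, so it's in house 3.
The guitar player is in house 4 (clue 5).
Clue 8: the Japanese is in house 4.
The teacher is in house 4 (clue 2).
The Norwegian is in house 3 (clue 4).
The only nationality still possible for house 2 is Swede.
Clue 3: the clarinet player is in house 1.
By clue 7, the plumber is in house 2.
Clue 9: the oboe player is in house 2.
So house 1 gets pilot for profession.
The only instrument still possible for house 3 is flute.
So: house 1 = pilot/clarinet/German, house 2 = plumber/oboe/Swede, house 3 = nurse/flute/Norwegian, house 4 = teacher/guitar/Japanese.

3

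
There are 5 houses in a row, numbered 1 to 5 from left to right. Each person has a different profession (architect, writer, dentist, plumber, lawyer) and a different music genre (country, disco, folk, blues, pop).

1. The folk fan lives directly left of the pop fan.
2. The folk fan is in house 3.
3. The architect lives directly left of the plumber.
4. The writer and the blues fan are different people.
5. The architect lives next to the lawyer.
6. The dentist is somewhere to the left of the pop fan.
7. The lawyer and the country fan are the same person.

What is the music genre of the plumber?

By clue 2, the folk fan is in house 3.
The pop fan is in house 4 (clue 1).
The dentist is narrowed to house 1 or 2 or 3; consider each.
Placing it in house 2 and house 3 leads to a contradiction, so it's in house 1.
The architect is narrowed to house 3 or 4; consider each.
Placing it in house 4 leads to a contradiction, so it's in house 3.
Clue 3 places the plumber in house 4.
Clue 5 places the lawyer in house 2.
The country fan is in house 2 (clue 7).
The only profession still possible for house 5 is writer.
Clue 4 places the blues fan in house 1.
House 5's music genre must be disco (nothing else left).
So: house 1 = dentist/blues, house 2 = lawyer/country, house 3 = architect/folk, house 4 = plumber/pop, house 5 = writer/disco.

pop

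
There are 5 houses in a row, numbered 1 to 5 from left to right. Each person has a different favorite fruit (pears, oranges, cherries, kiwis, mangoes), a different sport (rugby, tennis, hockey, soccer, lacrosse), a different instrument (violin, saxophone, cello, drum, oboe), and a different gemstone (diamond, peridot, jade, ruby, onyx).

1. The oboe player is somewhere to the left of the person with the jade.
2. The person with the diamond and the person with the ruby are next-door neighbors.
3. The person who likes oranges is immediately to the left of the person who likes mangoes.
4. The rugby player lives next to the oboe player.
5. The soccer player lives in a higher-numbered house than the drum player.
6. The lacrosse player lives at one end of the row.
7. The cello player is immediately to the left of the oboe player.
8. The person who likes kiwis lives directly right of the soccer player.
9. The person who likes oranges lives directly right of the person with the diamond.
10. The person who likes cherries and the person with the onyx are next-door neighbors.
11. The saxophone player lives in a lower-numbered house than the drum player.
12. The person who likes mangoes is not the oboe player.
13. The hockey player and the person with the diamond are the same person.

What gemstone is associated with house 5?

That leaves violin as the instrument for house 5.
House 4 instrument: only oboe fits.
Clue 1 places the person with the jade in house 5.
By clue 7, the cello player is in house 3.
House 1's instrument must be saxophone (nothing else left).
The only instrument still possible for house 2 is drum.
House 2 sport: only tennis fits.
House 4's sport must be soccer (nothing else left).
Clue 8 places the person who likes kiwis in house 5.
House 3's favorite fruit must be mangoes (nothing else left).
Clue 3: the person who likes oranges is in house 2.
The person with the diamond is in house 1 (clue 9).
Clue 13: the hockey player is in house 1.
House 3's sport must be rugby (nothing else left).
The only sport still possible for house 5 is lacrosse.
From clue 2, the person with the ruby must be in house 2.
House 3 gemstone: only onyx fits.
House 4's gemstone must be peridot (nothing else left).
Clue 10 places the person who likes cherries in house 4.
The only favorite fruit still possible for house 1 is pears.
So: house 1 = pears/hockey/saxophone/diamond, house 2 = oranges/tennis/drum/ruby, house 3 = mangoes/rugby/cello/onyx, house 4 = cherries/soccer/oboe/peridot, house 5 = kiwis/lacrosse/violin/jade.

jade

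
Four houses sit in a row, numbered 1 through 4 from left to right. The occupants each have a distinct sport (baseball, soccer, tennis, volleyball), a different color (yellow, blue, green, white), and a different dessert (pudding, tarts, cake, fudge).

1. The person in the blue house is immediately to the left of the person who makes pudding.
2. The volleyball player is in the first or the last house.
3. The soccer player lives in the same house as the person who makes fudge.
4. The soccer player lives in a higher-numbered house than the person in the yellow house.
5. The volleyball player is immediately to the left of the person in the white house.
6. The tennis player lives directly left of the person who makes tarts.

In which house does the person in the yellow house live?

3

Clue 5 places the volleyball player in house 1.
From clue 5, the person in the white house must be in house 2.
That leaves green as the color for house 4.
So house 1 gets cake for dessert.
The tennis player is narrowed to house 2 or 3; consider each.
Placing it in house 3 leads to a contradiction, so it's in house 2.
From clue 6, the person who makes tarts must be in house 3.
Clue 3: the soccer player is in house 4.
The person who makes fudge is in house 4 (clue 3).
The only sport still possible for house 3 is baseball.
The only dessert still possible for house 2 is pudding.
Clue 1 places the person in the blue house in house 1.
House 3 color: only yellow fits.
So: house 1 = volleyball/blue/cake, house 2 = tennis/white/pudding, house 3 = baseball/yellow/tarts, house 4 = soccer/green/fudge.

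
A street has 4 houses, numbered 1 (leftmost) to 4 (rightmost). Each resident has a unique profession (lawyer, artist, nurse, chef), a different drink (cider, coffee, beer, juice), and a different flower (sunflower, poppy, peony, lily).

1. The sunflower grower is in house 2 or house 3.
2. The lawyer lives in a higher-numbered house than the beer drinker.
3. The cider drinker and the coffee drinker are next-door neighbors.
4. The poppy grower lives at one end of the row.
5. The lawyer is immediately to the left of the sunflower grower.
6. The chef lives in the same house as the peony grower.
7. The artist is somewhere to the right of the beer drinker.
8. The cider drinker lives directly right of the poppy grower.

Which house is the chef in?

By clue 5, the lawyer is in house 2.
The sunflower grower is in house 3 (clue 5).
Clue 8 places the cider drinker in house 2.
The poppy grower is in house 1 (clue 8).
From clue 2, the beer drinker must be in house 1.
Clue 6: the chef is in house 4.
By clue 6, the peony grower is in house 4.
So house 1 gets nurse for profession.
The only profession still possible for house 3 is artist.
House 4 drink: only juice fits.
So house 2 gets lily for flower.
So house 3 gets coffee for drink.
So: house 1 = nurse/beer/poppy, house 2 = lawyer/cider/lily, house 3 = artist/coffee/sunflower, house 4 = chef/juice/peony.

4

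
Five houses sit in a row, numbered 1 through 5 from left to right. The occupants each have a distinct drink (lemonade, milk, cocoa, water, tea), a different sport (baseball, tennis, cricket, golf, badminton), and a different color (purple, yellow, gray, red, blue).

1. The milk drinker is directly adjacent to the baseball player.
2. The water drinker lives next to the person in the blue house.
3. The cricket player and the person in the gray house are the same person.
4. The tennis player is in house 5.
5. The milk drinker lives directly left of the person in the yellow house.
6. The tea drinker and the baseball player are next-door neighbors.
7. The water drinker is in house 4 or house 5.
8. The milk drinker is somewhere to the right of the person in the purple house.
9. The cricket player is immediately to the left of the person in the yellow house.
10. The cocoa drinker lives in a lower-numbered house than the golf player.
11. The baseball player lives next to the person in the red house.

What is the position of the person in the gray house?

From clue 4, the tennis player must be in house 5.
The water drinker is narrowed to house 4 or 5; consider each.
Placing it in house 5 leads to a contradiction, so it's in house 4.
The milk drinker is narrowed to house 2 or 3; consider each.
Placing it in house 2 leads to a contradiction, so it's in house 3.
From clue 5, the person in the yellow house must be in house 4.
The cricket player is in house 3 (clue 9).
That leaves badminton as the sport for house 1.
The person in the gray house is in house 3 (clue 3).
House 2 color: only purple fits.
So house 5 gets blue for color.
The baseball player is in house 2 (clue 11).
So house 4 gets golf for sport.
House 1's color must be red (nothing else left).
By clue 6, the tea drinker is in house 1.
House 5 drink: only lemonade fits.
So house 2 gets cocoa for drink.
So: house 1 = tea/badminton/red, house 2 = cocoa/baseball/purple, house 3 = milk/cricket/gray, house 4 = water/golf/yellow, house 5 = lemonade/tennis/blue.

3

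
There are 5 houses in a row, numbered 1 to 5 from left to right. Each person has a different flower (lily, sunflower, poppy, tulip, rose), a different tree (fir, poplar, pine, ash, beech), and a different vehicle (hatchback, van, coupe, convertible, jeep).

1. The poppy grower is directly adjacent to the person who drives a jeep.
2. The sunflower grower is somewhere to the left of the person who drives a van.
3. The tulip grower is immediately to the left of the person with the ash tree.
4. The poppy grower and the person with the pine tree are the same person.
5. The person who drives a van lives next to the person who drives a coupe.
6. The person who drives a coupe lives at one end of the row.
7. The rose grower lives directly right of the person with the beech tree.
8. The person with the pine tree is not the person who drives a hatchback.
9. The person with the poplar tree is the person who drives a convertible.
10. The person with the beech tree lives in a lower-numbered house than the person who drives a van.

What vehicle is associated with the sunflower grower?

convertible

The person who drives a coupe is narrowed to house 1 or 5; consider each.
Placing it in house 1 leads to a contradiction, so it's in house 5.
From clue 5, the person who drives a van must be in house 4.
House 5's flower must be lily (nothing else left).
The rose grower is narrowed to house 2 or 3 or 4; consider each.
Placing it in house 2 and house 4 leads to a contradiction, so it's in house 3.
Clue 7 places the person with the beech tree in house 2.
The poppy grower is narrowed to house 1 or 4; consider each.
Placing it in house 1 leads to a contradiction, so it's in house 4.
Clue 1 places the person who drives a jeep in house 3.
The person with the pine tree is in house 4 (clue 4).
House 1 flower: only sunflower fits.
That leaves tulip as the flower for house 2.
House 2's vehicle must be hatchback (nothing else left).
From clue 3, the person with the ash tree must be in house 3.
Clue 9 places the person with the poplar tree in house 1.
So house 5 gets fir for tree.
So house 1 gets convertible for vehicle.
So: house 1 = sunflower/poplar/convertible, house 2 = tulip/beech/hatchback, house 3 = rose/ash/jeep, house 4 = poppy/pine/van, house 5 = lily/fir/coupe.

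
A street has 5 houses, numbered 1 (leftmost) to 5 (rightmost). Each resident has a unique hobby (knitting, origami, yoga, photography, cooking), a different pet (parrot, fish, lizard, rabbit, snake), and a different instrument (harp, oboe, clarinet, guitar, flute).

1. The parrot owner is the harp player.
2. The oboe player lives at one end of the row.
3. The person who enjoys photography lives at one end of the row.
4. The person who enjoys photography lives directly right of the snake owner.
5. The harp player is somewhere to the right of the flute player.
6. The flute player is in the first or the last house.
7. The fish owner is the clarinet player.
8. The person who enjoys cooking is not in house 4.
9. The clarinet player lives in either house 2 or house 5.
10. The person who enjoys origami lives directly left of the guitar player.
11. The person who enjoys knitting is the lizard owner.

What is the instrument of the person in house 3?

By clue 4, the person who enjoys photography is in house 5.
Clue 4 places the snake owner in house 4.
From clue 6, the flute player must be in house 1.
The only instrument still possible for house 2 is clarinet.
House 4's instrument must be guitar (nothing else left).
House 5's instrument must be oboe (nothing else left).
The parrot owner is in house 3 (clue 1).
By clue 7, the fish owner is in house 2.
Clue 10 places the person who enjoys origami in house 3.
That leaves yoga as the hobby for house 4.
That leaves lizard as the pet for house 1.
House 5's pet must be rabbit (nothing else left).
That leaves harp as the instrument for house 3.
Clue 11: the person who enjoys knitting is in house 1.
So house 2 gets cooking for hobby.
So: house 1 = knitting/lizard/flute, house 2 = cooking/fish/clarinet, house 3 = origami/parrot/harp, house 4 = yoga/snake/guitar, house 5 = photography/rabbit/oboe.

harp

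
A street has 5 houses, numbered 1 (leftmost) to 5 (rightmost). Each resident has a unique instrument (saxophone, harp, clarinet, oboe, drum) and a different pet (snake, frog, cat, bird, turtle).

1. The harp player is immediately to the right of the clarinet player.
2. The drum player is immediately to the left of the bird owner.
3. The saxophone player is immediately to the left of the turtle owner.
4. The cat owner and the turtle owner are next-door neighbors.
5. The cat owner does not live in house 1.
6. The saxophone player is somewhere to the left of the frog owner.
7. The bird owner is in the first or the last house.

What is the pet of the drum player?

By clue 7, the bird owner is in house 5.
That leaves snake as the pet for house 1.
The drum player is in house 4 (clue 2).
The only instrument still possible for house 5 is oboe.
The clarinet player is narrowed to house 1 or 2; consider each.
Placing it in house 1 leads to a contradiction, so it's in house 2.
The harp player is in house 3 (clue 1).
So house 1 gets saxophone for instrument.
By clue 3, the turtle owner is in house 2.
From clue 4, the cat owner must be in house 3.
House 4 pet: only frog fits.
So: house 1 = saxophone/snake, house 2 = clarinet/turtle, house 3 = harp/cat, house 4 = drum/frog, house 5 = oboe/bird.

frog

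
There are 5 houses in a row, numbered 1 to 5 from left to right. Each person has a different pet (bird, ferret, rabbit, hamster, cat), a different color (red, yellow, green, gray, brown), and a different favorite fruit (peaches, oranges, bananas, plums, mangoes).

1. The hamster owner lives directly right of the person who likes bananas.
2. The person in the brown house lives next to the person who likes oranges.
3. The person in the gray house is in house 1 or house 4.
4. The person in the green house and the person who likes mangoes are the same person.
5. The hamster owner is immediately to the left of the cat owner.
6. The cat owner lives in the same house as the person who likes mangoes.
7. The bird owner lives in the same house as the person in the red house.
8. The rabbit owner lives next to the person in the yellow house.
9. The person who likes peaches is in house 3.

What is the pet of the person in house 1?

Clue 9 places the person who likes peaches in house 3.
From clue 6, the cat owner must be in house 4.
The person who likes mangoes is in house 4 (clue 6).
The person in the green house is in house 4 (clue 4).
The hamster owner is in house 3 (clue 5).
The only color still possible for house 1 is gray.
The only color still possible for house 5 is red.
The person who likes bananas is in house 2 (clue 1).
By clue 7, the bird owner is in house 5.
House 5's favorite fruit must be plums (nothing else left).
By clue 2, the person in the brown house is in house 2.
So house 3 gets yellow for color.
House 1 favorite fruit: only oranges fits.
By clue 8, the rabbit owner is in house 2.
House 1's pet must be ferret (nothing else left).
So: house 1 = ferret/gray/oranges, house 2 = rabbit/brown/bananas, house 3 = hamster/yellow/peaches, house 4 = cat/green/mangoes, house 5 = bird/red/plums.

ferret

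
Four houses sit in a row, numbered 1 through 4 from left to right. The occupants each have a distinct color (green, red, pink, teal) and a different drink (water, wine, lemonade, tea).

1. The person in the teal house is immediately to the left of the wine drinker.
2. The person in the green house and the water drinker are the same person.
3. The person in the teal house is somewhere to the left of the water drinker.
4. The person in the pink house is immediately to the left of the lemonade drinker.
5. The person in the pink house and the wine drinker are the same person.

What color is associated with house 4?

So house 1 gets tea for drink.
The person in the pink house is narrowed to house 2 or 3; consider each.
Placing it in house 3 leads to a contradiction, so it's in house 2.
Clue 4 places the lemonade drinker in house 3.
By clue 5, the wine drinker is in house 2.
House 1 color: only teal fits.
The only drink still possible for house 4 is water.
From clue 2, the person in the green house must be in house 4.
House 3 color: only red fits.
So: house 1 = teal/tea, house 2 = pink/wine, house 3 = red/lemonade, house 4 = green/water.

green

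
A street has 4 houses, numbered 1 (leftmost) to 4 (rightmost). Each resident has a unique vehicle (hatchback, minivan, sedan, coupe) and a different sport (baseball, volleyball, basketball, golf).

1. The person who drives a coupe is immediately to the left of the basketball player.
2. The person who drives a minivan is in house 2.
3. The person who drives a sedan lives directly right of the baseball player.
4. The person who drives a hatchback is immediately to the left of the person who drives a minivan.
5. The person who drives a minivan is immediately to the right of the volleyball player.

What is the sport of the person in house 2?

golf

By clue 2, the person who drives a minivan is in house 2.
From clue 4, the person who drives a hatchback must be in house 1.
Clue 5: the volleyball player is in house 1.
House 3 vehicle: only coupe fits.
House 4's vehicle must be sedan (nothing else left).
Clue 1 places the basketball player in house 4.
By clue 3, the baseball player is in house 3.
House 2 sport: only golf fits.
So: house 1 = hatchback/volleyball, house 2 = minivan/golf, house 3 = coupe/baseball, house 4 = sedan/basketball.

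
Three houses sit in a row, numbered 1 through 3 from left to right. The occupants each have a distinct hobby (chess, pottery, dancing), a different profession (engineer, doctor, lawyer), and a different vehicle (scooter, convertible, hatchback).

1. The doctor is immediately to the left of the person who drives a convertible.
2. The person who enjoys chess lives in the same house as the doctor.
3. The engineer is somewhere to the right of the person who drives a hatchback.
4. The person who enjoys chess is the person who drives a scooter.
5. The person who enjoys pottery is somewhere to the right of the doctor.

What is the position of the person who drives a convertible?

House 3's vehicle must be convertible (nothing else left).
Clue 1 places the doctor in house 2.
Clue 2: the person who enjoys chess is in house 2.
The person who drives a scooter is in house 2 (clue 4).
By clue 5, the person who enjoys pottery is in house 3.
That leaves dancing as the hobby for house 1.
The only profession still possible for house 1 is lawyer.
So house 3 gets engineer for profession.
That leaves hatchback as the vehicle for house 1.
So: house 1 = dancing/lawyer/hatchback, house 2 = chess/doctor/scooter, house 3 = pottery/engineer/convertible.

3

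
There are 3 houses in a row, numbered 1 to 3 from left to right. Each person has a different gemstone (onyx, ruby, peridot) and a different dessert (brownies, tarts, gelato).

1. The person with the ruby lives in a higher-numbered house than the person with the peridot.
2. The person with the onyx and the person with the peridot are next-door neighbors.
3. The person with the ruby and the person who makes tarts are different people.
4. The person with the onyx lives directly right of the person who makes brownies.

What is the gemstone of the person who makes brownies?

House 1 gemstone: only peridot fits.
Clue 2: the person with the onyx is in house 2.
The person who makes brownies is in house 1 (clue 4).
So house 3 gets ruby for gemstone.
Clue 3: the person who makes tarts is in house 2.
So house 3 gets gelato for dessert.
So: house 1 = peridot/brownies, house 2 = onyx/tarts, house 3 = ruby/gelato.

peridot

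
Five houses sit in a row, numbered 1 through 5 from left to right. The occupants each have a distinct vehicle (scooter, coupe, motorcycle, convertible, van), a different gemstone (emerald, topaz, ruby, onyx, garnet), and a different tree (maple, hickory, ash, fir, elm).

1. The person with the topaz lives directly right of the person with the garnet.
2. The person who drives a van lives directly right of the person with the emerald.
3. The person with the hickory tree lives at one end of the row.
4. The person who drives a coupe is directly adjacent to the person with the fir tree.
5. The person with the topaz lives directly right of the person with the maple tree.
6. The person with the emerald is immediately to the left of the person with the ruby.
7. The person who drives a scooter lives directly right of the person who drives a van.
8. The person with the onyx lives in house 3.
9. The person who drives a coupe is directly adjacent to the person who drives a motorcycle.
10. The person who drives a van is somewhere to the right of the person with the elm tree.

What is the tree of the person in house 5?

From clue 8, the person with the onyx must be in house 3.
Clue 6 places the person with the emerald in house 1.
Clue 6: the person with the ruby is in house 2.
That leaves garnet as the gemstone for house 4.
That leaves topaz as the gemstone for house 5.
By clue 2, the person who drives a van is in house 2.
From clue 5, the person with the maple tree must be in house 4.
The person who drives a scooter is in house 3 (clue 7).
Clue 10: the person with the elm tree is in house 1.
Clue 9: the person who drives a coupe is in house 4.
The person who drives a motorcycle is in house 5 (clue 9).
House 1 vehicle: only convertible fits.
So house 5 gets hickory for tree.
By clue 4, the person with the fir tree is in house 3.
House 2 tree: only ash fits.
So: house 1 = convertible/emerald/elm, house 2 = van/ruby/ash, house 3 = scooter/onyx/fir, house 4 = coupe/garnet/maple, house 5 = motorcycle/topaz/hickory.

hickory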